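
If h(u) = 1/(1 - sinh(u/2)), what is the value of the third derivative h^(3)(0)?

Compose series: expand the inner function first, then feed it into the outer expansion.
The coefficient of u^3 in the expansion is 7/48, so h′′′(0) = 3! * (7/48) = 7/8.

7/8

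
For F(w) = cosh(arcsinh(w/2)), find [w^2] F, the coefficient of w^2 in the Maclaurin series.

Plug the Maclaurin series of the inner function into that of the outer and collect terms.
F(0) = 1
F′(0) = 0
F′′(0) = 1/4
So c_2 = F′′(0)/2! = 1/8.

1/8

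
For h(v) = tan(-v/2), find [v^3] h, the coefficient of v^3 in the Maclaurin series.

-1/24

Differentiate repeatedly and evaluate at the center.
[v^0] = 0;  [v^1] = -1/2;  [v^2] = 0;  [v^3] = -1/24.
So c_3 = h′′′(0)/3! = -1/24.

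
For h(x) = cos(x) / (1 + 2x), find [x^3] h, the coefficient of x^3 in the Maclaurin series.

-7

Write out both Maclaurin series and multiply, keeping only the needed powers.
h(0) = 1
h′(0) = -2
h′′(0) = 7
h′′′(0) = -42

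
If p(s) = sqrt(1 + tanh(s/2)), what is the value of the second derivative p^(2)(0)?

-1/16

Compose series: expand the inner function first, then feed it into the outer expansion.
The coefficient of s^2 in the expansion is -1/32, so p′′(0) = 2! * (-1/32) = -1/16.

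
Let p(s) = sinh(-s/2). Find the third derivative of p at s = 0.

-1/8

Compute the successive derivatives at the expansion point and divide by k!.
The coefficient of s^3 in the expansion is -1/48, so p′′′(0) = 3! * (-1/48) = -1/8.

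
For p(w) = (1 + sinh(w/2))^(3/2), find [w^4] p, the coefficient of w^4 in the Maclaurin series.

Plug the Maclaurin series of the inner function into that of the outer and collect terms.
p(0) = 1
p′(0) = 3/4
p′′(0) = 3/16
p′′′(0) = 9/64
p^(4)(0) = 57/256
So c_4 = p^(4)(0)/4! = 19/2048.

19/2048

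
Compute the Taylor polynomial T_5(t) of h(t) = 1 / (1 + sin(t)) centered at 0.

-61*t^5/120 + 2*t^4/3 - 5*t^3/6 + t^2 - t + 1

Expand as Σ (-1)^k u^k with u equal to the inner function's series.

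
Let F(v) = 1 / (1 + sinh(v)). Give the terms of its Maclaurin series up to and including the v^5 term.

-181*v^5/120 + 4*v^4/3 - 7*v^3/6 + v^2 - v + 1

Use the geometric series for the reciprocal, then substitute.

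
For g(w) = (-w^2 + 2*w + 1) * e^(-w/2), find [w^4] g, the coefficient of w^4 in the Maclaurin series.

-21/128

Shift and add copies of the series according to the polynomial's terms.
g(0) = 1
g′(0) = 3/2
g′′(0) = -15/4
g′′′(0) = 35/8
g^(4)(0) = -63/16
So c_4 = g^(4)(0)/4! = -21/128.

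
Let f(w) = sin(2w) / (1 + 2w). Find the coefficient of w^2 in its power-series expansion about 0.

Multiply the two series term by term and collect like powers.

-4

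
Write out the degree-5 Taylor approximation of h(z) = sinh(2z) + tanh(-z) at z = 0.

2*z^5/15 + 5*z^3/3 + z

Expand each term separately and add.
[z^0] = 0;  [z^1] = 1;  [z^2] = 0;  [z^3] = 5/3;  [z^4] = 0;  [z^5] = 2/15.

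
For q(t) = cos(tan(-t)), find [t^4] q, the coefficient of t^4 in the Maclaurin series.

-7/24

Plug the Maclaurin series of the inner function into that of the outer and collect terms.
q(0) = 1
q′(0) = 0
q′′(0) = -1
q′′′(0) = 0
q^(4)(0) = -7
The Taylor polynomial is Σ q^(k)(0)/k! · t^k.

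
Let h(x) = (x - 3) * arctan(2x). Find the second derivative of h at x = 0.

Shift and add copies of the series according to the polynomial's terms.
From the series, [x^2] h = 2; multiply by 2! = 2 to get 4.

4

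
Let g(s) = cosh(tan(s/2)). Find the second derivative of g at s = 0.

Substitute the inner expansion into the outer series and collect powers.
The coefficient of s^2 in the expansion is 1/8, so g′′(0) = 2! * (1/8) = 1/4.

1/4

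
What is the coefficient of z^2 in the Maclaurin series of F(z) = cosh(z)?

Differentiate repeatedly and evaluate at the center.
F(0) = 1
F′(0) = 0
F′′(0) = 1
The Taylor polynomial is Σ F^(k)(0)/k! · z^k.

1/2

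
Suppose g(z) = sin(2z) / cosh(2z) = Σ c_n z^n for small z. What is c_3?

-16/3

Divide the numerator series by the denominator series (power-series long division).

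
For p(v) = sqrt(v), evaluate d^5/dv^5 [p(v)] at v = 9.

From the series, [(v - 9)^5] p = 7/5038848; multiply by 5! = 120 to get 35/209952.

35/209952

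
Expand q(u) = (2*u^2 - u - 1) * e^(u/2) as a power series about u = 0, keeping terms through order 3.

41*u^3/48 + 11*u^2/8 - 3*u/2 - 1

Shift and add copies of the series according to the polynomial's terms.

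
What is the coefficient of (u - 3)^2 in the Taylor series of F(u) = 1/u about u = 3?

F(3) = 1/3
F′(3) = -1/9
F′′(3) = 2/27

1/27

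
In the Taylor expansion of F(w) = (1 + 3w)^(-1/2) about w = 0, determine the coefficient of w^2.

27/8

[w^0] = 1;  [w^1] = -3/2;  [w^2] = 27/8.
So c_2 = F′′(0)/2! = 27/8.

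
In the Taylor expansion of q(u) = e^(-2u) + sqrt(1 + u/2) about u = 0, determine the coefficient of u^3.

-509/384

Add the two expansions coefficient-wise.
q(0) = 2
q′(0) = -7/4
q′′(0) = 63/16
q′′′(0) = -509/64
So c_3 = q′′′(0)/3! = -509/384.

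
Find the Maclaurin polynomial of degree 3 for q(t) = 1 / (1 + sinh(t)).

-7*t^3/6 + t^2 - t + 1

Write 1/(1+u) = 1 - u + u^2 - u^3 + ... and substitute the series for u.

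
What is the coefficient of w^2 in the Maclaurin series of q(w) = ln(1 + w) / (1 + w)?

-3/2

Multiply the two series term by term and collect like powers.
[w^0] = 0;  [w^1] = 1;  [w^2] = -3/2.
So c_2 = q′′(0)/2! = -3/2.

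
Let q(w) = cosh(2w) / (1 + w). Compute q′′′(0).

-18

Take the Cauchy product of the two expansions.
The coefficient of w^3 in the expansion is -3, so q′′′(0) = 3! * (-3) = -18.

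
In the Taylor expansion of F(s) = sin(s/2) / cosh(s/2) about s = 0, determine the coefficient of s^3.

-1/12

Write the quotient as an unknown series and match coefficients against numerator = denominator · series.
[s^0] = 0;  [s^1] = 1/2;  [s^2] = 0;  [s^3] = -1/12.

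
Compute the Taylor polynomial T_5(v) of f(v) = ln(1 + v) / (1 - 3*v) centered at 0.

Expand 1/(denominator) as a geometric series and multiply by the numerator's series.
[v^0] = 0;  [v^1] = 1;  [v^2] = 5/2;  [v^3] = 47/6;  [v^4] = 93/4;  [v^5] = 1399/20.

1399*v^5/20 + 93*v^4/4 + 47*v^3/6 + 5*v^2/2 + v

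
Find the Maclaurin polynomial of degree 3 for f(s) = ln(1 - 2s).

-8*s^3/3 - 2*s^2 - 2*s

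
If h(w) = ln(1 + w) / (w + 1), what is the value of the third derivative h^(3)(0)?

11

Use 1/(1 - r) = Σ r^k on the denominator, then take the Cauchy product.
The coefficient of w^3 in the expansion is 11/6, so h′′′(0) = 3! * (11/6) = 11.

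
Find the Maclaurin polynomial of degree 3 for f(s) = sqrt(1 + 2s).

f(0) = 1
f′(0) = 1
f′′(0) = -1
f′′′(0) = 3

s^3/2 - s^2/2 + s + 1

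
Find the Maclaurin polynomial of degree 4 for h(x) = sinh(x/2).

Compute the successive derivatives at the expansion point and divide by k!.
h(0) = 0
h′(0) = 1/2
h′′(0) = 0
h′′′(0) = 1/8
h^(4)(0) = 0

x^3/48 + x/2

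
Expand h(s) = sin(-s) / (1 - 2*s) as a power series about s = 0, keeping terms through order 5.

Expand 1/(denominator) as a geometric series and multiply by the numerator's series.
h(0) = 0
h′(0) = -1
h′′(0) = -4
h′′′(0) = -23
h^(4)(0) = -184
h^(5)(0) = -1841

-1841*s^5/120 - 23*s^4/3 - 23*s^3/6 - 2*s^2 - s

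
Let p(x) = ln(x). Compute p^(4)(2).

-3/8

Apply the Taylor formula c_k = f^(k)(a)/k!.
The coefficient of (x - 2)^4 in the expansion is -1/64, so p^(4)(2) = 4! * (-1/64) = -3/8.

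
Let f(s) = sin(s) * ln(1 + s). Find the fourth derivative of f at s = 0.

4

Take the Cauchy product of the two expansions.
The coefficient of s^4 in the expansion is 1/6, so f^(4)(0) = 4! * (1/6) = 4.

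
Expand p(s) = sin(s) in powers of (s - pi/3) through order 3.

p(pi/3) = sqrt(3)/2
p′(pi/3) = 1/2
p′′(pi/3) = -sqrt(3)/2
p′′′(pi/3) = -1/2
The Taylor polynomial is Σ p^(k)(pi/3)/k! · (s - pi/3)^k.

-(s - pi/3)^3/12 - sqrt(3)*(s - pi/3)^2/4 + (s - pi/3)/2 + sqrt(3)/2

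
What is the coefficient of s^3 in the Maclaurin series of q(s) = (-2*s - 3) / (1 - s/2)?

-7/8

Multiply each power in the prefactor through the base expansion.
q(0) = -3
q′(0) = -7/2
q′′(0) = -7/2
q′′′(0) = -21/4
Dividing each by k! gives the coefficients c_0, ..., c_3.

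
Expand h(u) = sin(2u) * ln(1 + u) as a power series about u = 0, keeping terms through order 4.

-2*u^4/3 - u^3 + 2*u^2

Expand each factor separately, then convolve coefficients.
h(0) = 0
h′(0) = 0
h′′(0) = 4
h′′′(0) = -6
h^(4)(0) = -16
Dividing each by k! gives the coefficients c_0, ..., c_4.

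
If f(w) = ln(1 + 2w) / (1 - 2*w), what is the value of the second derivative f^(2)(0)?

Expand 1/(denominator) as a geometric series and multiply by the numerator's series.
The coefficient of w^2 in the expansion is 2, so f′′(0) = 2! * (2) = 4.

4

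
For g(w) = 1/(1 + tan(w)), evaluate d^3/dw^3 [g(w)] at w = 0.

-8

Let u equal the inner series; expand the outer function in u and truncate.
The coefficient of w^3 in the expansion is -4/3, so g′′′(0) = 3! * (-4/3) = -8.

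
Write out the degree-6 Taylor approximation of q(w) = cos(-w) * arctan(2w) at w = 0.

Write out both Maclaurin series and multiply, keeping only the needed powers.
[w^0] = 0;  [w^1] = 2;  [w^2] = 0;  [w^3] = -11/3;  [w^4] = 0;  [w^5] = 469/60;  [w^6] = 0.

469*w^5/60 - 11*w^3/3 + 2*w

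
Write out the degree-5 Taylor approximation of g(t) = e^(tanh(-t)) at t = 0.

Substitute the inner expansion into the outer series and collect powers.
g(0) = 1
g′(0) = -1
g′′(0) = 1
g′′′(0) = 1
g^(4)(0) = -7
g^(5)(0) = 3

t^5/40 - 7*t^4/24 + t^3/6 + t^2/2 - t + 1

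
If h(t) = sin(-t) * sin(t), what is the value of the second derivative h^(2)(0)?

Multiply the two series term by term and collect like powers.
From the series, [t^2] h = -1; multiply by 2! = 2 to get -2.

-2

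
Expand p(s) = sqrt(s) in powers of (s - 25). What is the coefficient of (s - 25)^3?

1/50000

[(s - 25)^0] = 5;  [(s - 25)^1] = 1/10;  [(s - 25)^2] = -1/1000;  [(s - 25)^3] = 1/50000.
So c_3 = p′′′(25)/3! = 1/50000.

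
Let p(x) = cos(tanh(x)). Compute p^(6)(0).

Substitute the inner expansion into the outer series and collect powers.
The coefficient of x^6 in the expansion is -59/240, so p^(6)(0) = 6! * (-59/240) = -177.

-177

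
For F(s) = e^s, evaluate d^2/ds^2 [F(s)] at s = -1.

e^(-1)

The coefficient of (s + 1)^2 in the expansion is e^(-1)/2, so F′′(-1) = 2! * (e^(-1)/2) = e^(-1).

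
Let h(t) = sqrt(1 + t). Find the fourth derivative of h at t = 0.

From the series, [t^4] h = -5/128; multiply by 4! = 24 to get -15/16.

-15/16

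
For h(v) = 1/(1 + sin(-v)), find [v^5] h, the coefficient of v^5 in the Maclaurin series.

Compose series: expand the inner function first, then feed it into the outer expansion.
h(0) = 1
h′(0) = 1
h′′(0) = 2
h′′′(0) = 5
h^(4)(0) = 16
h^(5)(0) = 61
So c_5 = h^(5)(0)/5! = 61/120.

61/120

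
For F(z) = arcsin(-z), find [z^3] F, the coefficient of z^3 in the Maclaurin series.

F(0) = 0
F′(0) = -1
F′′(0) = 0
F′′′(0) = -1
So c_3 = F′′′(0)/3! = -1/6.

-1/6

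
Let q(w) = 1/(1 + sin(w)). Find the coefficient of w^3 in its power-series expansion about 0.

-5/6

Plug the Maclaurin series of the inner function into that of the outer and collect terms.
[w^0] = 1;  [w^1] = -1;  [w^2] = 1;  [w^3] = -5/6.
So c_3 = q′′′(0)/3! = -5/6.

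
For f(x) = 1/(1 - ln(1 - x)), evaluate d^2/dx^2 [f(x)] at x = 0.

1

Compose series: expand the inner function first, then feed it into the outer expansion.
The coefficient of x^2 in the expansion is 1/2, so f′′(0) = 2! * (1/2) = 1.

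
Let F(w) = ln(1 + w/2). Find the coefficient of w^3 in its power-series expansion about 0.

1/24

F(0) = 0
F′(0) = 1/2
F′′(0) = -1/4
F′′′(0) = 1/4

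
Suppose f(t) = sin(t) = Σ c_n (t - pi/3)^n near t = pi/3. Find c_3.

-1/12

f(pi/3) = sqrt(3)/2
f′(pi/3) = 1/2
f′′(pi/3) = -sqrt(3)/2
f′′′(pi/3) = -1/2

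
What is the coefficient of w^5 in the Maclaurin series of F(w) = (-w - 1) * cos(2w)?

Distribute the polynomial across the series and collect like powers.
F(0) = -1
F′(0) = -1
F′′(0) = 4
F′′′(0) = 12
F^(4)(0) = -16
F^(5)(0) = -80
The Taylor polynomial is Σ F^(k)(0)/k! · w^k.

-2/3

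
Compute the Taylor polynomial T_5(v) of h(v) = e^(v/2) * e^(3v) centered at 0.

Write out both Maclaurin series and multiply, keeping only the needed powers.
h(0) = 1
h′(0) = 7/2
h′′(0) = 49/4
h′′′(0) = 343/8
h^(4)(0) = 2401/16
h^(5)(0) = 16807/32
Then c_k = h^(k)(0)/k! gives each Taylor coefficient.

16807*v^5/3840 + 2401*v^4/384 + 343*v^3/48 + 49*v^2/8 + 7*v/2 + 1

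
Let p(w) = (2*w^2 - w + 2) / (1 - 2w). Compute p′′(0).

16

Shift and add copies of the series according to the polynomial's terms.
The coefficient of w^2 in the expansion is 8, so p′′(0) = 2! * (8) = 16.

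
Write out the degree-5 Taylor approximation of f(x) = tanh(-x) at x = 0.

Apply the Taylor formula c_k = f^(k)(a)/k!.
f(0) = 0
f′(0) = -1
f′′(0) = 0
f′′′(0) = 2
f^(4)(0) = 0
f^(5)(0) = -16

-2*x^5/15 + x^3/3 - x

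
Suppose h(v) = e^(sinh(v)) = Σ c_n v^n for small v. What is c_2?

Let u equal the inner series; expand the outer function in u and truncate.
h(0) = 1
h′(0) = 1
h′′(0) = 1

1/2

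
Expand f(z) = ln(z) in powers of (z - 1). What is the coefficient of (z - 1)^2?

-1/2

c_2 = f′′(1)/2! = -1/2.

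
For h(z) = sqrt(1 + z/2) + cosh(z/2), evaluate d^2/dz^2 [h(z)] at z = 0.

Add the two expansions coefficient-wise.
From the series, [z^2] h = 3/32; multiply by 2! = 2 to get 3/16.

3/16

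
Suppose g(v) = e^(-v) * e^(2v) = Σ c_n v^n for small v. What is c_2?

Take the Cauchy product of the two expansions.
g(0) = 1
g′(0) = 1
g′′(0) = 1

1/2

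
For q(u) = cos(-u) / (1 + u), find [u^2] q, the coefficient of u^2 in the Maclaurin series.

1/2

Expand each factor separately, then convolve coefficients.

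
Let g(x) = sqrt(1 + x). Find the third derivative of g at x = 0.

Apply the Taylor formula c_k = f^(k)(a)/k!.
The coefficient of x^3 in the expansion is 1/16, so g′′′(0) = 3! * (1/16) = 3/8.

3/8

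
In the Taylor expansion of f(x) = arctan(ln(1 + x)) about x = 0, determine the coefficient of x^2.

Let u equal the inner series; expand the outer function in u and truncate.
[x^0] = 0;  [x^1] = 1;  [x^2] = -1/2.
So c_2 = f′′(0)/2! = -1/2.

-1/2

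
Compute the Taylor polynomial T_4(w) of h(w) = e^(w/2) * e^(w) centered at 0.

Write out both Maclaurin series and multiply, keeping only the needed powers.
[w^0] = 1;  [w^1] = 3/2;  [w^2] = 9/8;  [w^3] = 9/16;  [w^4] = 27/128.

27*w^4/128 + 9*w^3/16 + 9*w^2/8 + 3*w/2 + 1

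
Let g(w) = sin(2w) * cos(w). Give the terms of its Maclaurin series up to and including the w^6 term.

61*w^5/60 - 7*w^3/3 + 2*w

Take the Cauchy product of the two expansions.
g(0) = 0
g′(0) = 2
g′′(0) = 0
g′′′(0) = -14
g^(4)(0) = 0
g^(5)(0) = 122
g^(6)(0) = 0
Then c_k = g^(k)(0)/k! gives each Taylor coefficient.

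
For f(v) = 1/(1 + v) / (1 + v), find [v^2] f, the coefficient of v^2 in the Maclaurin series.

3

Write out both Maclaurin series and multiply, keeping only the needed powers.
f(0) = 1
f′(0) = -2
f′′(0) = 6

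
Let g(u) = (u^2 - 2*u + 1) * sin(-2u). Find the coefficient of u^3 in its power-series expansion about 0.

-2/3

Distribute the polynomial across the series and collect like powers.
So c_3 = g′′′(0)/3! = -2/3.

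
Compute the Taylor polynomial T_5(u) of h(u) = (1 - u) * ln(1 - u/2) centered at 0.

3*u^5/320 + 5*u^4/192 + u^3/12 + 3*u^2/8 - u/2

Distribute the polynomial across the series and collect like powers.
h(0) = 0
h′(0) = -1/2
h′′(0) = 3/4
h′′′(0) = 1/2
h^(4)(0) = 5/8
h^(5)(0) = 9/8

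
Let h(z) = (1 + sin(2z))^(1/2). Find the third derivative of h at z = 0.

Substitute the inner expansion into the outer series and collect powers.
The coefficient of z^3 in the expansion is -1/6, so h′′′(0) = 3! * (-1/6) = -1.

-1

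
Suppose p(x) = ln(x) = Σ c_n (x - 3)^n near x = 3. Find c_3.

Apply the Taylor formula c_k = f^(k)(a)/k!.
[(x - 3)^0] = ln(3);  [(x - 3)^1] = 1/3;  [(x - 3)^2] = -1/18;  [(x - 3)^3] = 1/81.

1/81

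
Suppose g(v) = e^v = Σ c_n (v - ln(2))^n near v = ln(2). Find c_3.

g(ln(2)) = 2
g′(ln(2)) = 2
g′′(ln(2)) = 2
g′′′(ln(2)) = 2
So c_3 = g′′′(ln(2))/3! = 1/3.

1/3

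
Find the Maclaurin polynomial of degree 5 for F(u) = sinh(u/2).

[u^0] = 0;  [u^1] = 1/2;  [u^2] = 0;  [u^3] = 1/48;  [u^4] = 0;  [u^5] = 1/3840.

u^5/3840 + u^3/48 + u/2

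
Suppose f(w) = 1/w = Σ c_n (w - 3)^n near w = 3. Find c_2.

1/27

[(w - 3)^0] = 1/3;  [(w - 3)^1] = -1/9;  [(w - 3)^2] = 1/27.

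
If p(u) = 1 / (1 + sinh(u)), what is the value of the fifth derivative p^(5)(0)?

-181

Write 1/(1+u) = 1 - u + u^2 - u^3 + ... and substitute the series for u.
The coefficient of u^5 in the expansion is -181/120, so p^(5)(0) = 5! * (-181/120) = -181.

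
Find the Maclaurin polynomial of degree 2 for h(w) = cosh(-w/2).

w^2/8 + 1

[w^0] = 1;  [w^1] = 0;  [w^2] = 1/8.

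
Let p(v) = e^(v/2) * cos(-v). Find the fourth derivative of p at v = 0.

Take the Cauchy product of the two expansions.
The coefficient of v^4 in the expansion is -7/384, so p^(4)(0) = 4! * (-7/384) = -7/16.

-7/16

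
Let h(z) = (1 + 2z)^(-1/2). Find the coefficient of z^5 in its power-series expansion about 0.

-63/8

h(0) = 1
h′(0) = -1
h′′(0) = 3
h′′′(0) = -15
h^(4)(0) = 105
h^(5)(0) = -945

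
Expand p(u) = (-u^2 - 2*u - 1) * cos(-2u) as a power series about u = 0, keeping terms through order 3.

4*u^3 + u^2 - 2*u - 1

Multiply each power in the prefactor through the base expansion.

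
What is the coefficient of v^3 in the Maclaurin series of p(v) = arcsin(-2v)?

-4/3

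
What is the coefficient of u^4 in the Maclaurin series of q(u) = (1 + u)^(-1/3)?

35/243

q(0) = 1
q′(0) = -1/3
q′′(0) = 4/9
q′′′(0) = -28/27
q^(4)(0) = 280/81
So c_4 = q^(4)(0)/4! = 35/243.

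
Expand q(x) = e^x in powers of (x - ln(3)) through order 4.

(x - ln(3))^4/8 + (x - ln(3))^3/2 + 3*(x - ln(3))^2/2 + 3*(x - ln(3)) + 3

Use the known series and substitute for the argument.
[(x - ln(3))^0] = 3;  [(x - ln(3))^1] = 3;  [(x - ln(3))^2] = 3/2;  [(x - ln(3))^3] = 1/2;  [(x - ln(3))^4] = 1/8.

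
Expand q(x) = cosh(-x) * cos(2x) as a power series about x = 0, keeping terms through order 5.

Take the Cauchy product of the two expansions.
q(0) = 1
q′(0) = 0
q′′(0) = -3
q′′′(0) = 0
q^(4)(0) = -7
q^(5)(0) = 0
Then c_k = q^(k)(0)/k! gives each Taylor coefficient.

-7*x^4/24 - 3*x^2/2 + 1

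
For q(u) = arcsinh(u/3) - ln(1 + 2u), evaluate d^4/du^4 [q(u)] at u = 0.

Add the two expansions coefficient-wise.
From the series, [u^4] q = 4; multiply by 4! = 24 to get 96.

96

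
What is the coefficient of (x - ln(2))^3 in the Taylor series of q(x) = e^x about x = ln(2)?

1/3

Apply the Taylor formula c_k = f^(k)(a)/k!.
q(ln(2)) = 2
q′(ln(2)) = 2
q′′(ln(2)) = 2
q′′′(ln(2)) = 2
Dividing each by k! gives the coefficients c_0, ..., c_3.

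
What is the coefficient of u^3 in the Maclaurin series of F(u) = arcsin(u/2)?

1/48

Apply the Taylor formula c_k = f^(k)(a)/k!.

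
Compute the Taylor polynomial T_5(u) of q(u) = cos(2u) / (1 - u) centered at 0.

Use 1/(1 - r) = Σ r^k on the denominator, then take the Cauchy product.
q(0) = 1
q′(0) = 1
q′′(0) = -2
q′′′(0) = -6
q^(4)(0) = -8
q^(5)(0) = -40
Dividing each by k! gives the coefficients c_0, ..., c_5.

-u^5/3 - u^4/3 - u^3 - u^2 + u + 1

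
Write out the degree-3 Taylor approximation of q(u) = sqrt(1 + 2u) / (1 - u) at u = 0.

2*u^3 + 3*u^2/2 + 2*u + 1

Take the Cauchy product of the two expansions.
q(0) = 1
q′(0) = 2
q′′(0) = 3
q′′′(0) = 12
Then c_k = q^(k)(0)/k! gives each Taylor coefficient.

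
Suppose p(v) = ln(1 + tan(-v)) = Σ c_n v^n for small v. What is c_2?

-1/2

Let u equal the inner series; expand the outer function in u and truncate.
p(0) = 0
p′(0) = -1
p′′(0) = -1
So c_2 = p′′(0)/2! = -1/2.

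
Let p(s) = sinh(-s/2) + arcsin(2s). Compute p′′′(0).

63/8

Add the two expansions coefficient-wise.
The coefficient of s^3 in the expansion is 21/16, so p′′′(0) = 3! * (21/16) = 63/8.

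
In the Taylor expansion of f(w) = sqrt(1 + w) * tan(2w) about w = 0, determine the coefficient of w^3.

Take the Cauchy product of the two expansions.
[w^0] = 0;  [w^1] = 2;  [w^2] = 1;  [w^3] = 29/12.

29/12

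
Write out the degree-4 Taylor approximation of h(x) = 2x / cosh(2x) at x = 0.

-4*x^3 + 2*x

Write the quotient as an unknown series and match coefficients against numerator = denominator · series.
h(0) = 0
h′(0) = 2
h′′(0) = 0
h′′′(0) = -24
h^(4)(0) = 0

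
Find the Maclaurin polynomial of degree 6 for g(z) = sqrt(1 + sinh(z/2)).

Substitute the inner expansion into the outer series and collect powers.
g(0) = 1
g′(0) = 1/4
g′′(0) = -1/16
g′′′(0) = 7/64
g^(4)(0) = -31/256
g^(5)(0) = 241/1024
g^(6)(0) = -2401/4096

-2401*z^6/2949120 + 241*z^5/122880 - 31*z^4/6144 + 7*z^3/384 - z^2/32 + z/4 + 1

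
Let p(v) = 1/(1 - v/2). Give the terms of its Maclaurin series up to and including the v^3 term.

v^3/8 + v^2/4 + v/2 + 1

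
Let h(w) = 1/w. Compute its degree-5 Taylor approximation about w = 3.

Apply the Taylor formula c_k = f^(k)(a)/k!.
h(3) = 1/3
h′(3) = -1/9
h′′(3) = 2/27
h′′′(3) = -2/27
h^(4)(3) = 8/81
h^(5)(3) = -40/243
Dividing each by k! gives the coefficients c_0, ..., c_5.

-(w - 3)^5/729 + (w - 3)^4/243 - (w - 3)^3/81 + (w - 3)^2/27 - (w - 3)/9 + 1/3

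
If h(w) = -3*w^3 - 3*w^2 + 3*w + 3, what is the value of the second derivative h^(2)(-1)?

The coefficient of (w + 1)^2 in the expansion is 6, so h′′(-1) = 2! * (6) = 12.

12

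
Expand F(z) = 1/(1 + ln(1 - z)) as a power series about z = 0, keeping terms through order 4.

Let u equal the inner series; expand the outer function in u and truncate.
[z^0] = 1;  [z^1] = 1;  [z^2] = 3/2;  [z^3] = 7/3;  [z^4] = 11/3.

11*z^4/3 + 7*z^3/3 + 3*z^2/2 + z + 1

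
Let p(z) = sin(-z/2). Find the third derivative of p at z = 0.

The coefficient of z^3 in the expansion is 1/48, so p′′′(0) = 3! * (1/48) = 1/8.

1/8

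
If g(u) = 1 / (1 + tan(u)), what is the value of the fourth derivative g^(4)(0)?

Use the geometric series for the reciprocal, then substitute.
From the series, [u^4] g = 5/3; multiply by 4! = 24 to get 40.

40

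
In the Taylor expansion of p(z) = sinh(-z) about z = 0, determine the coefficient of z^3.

[z^0] = 0;  [z^1] = -1;  [z^2] = 0;  [z^3] = -1/6.
So c_3 = p′′′(0)/3! = -1/6.

-1/6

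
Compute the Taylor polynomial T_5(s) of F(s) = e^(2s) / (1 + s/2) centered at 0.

53*s^5/480 + 5*s^4/16 + 17*s^3/24 + 5*s^2/4 + 3*s/2 + 1

Multiply the two series term by term and collect like powers.
[s^0] = 1;  [s^1] = 3/2;  [s^2] = 5/4;  [s^3] = 17/24;  [s^4] = 5/16;  [s^5] = 53/480.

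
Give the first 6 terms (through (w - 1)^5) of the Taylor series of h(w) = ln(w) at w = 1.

(w - 1)^5/5 - (w - 1)^4/4 + (w - 1)^3/3 - (w - 1)^2/2 + (w - 1)

[(w - 1)^0] = 0;  [(w - 1)^1] = 1;  [(w - 1)^2] = -1/2;  [(w - 1)^3] = 1/3;  [(w - 1)^4] = -1/4;  [(w - 1)^5] = 1/5.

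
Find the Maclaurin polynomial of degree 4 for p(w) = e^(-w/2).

w^4/384 - w^3/48 + w^2/8 - w/2 + 1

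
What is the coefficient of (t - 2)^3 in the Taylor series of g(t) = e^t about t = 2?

Differentiate repeatedly and evaluate at the center.
g(2) = e^(2)
g′(2) = e^(2)
g′′(2) = e^(2)
g′′′(2) = e^(2)
Then c_k = g^(k)(2)/k! gives each Taylor coefficient.

e^(2)/6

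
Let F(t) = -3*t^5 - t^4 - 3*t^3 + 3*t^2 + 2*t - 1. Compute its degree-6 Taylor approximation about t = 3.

F(3) = -859
F′(3) = -1384
F′′(3) = -1776
F′′′(3) = -1710
F^(4)(3) = -1104
F^(5)(3) = -360
F^(6)(3) = 0

-3*(t - 3)^5 - 46*(t - 3)^4 - 285*(t - 3)^3 - 888*(t - 3)^2 - 1384*(t - 3) - 859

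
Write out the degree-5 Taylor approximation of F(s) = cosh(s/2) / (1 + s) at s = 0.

Write out both Maclaurin series and multiply, keeping only the needed powers.
F(0) = 1
F′(0) = -1
F′′(0) = 9/4
F′′′(0) = -27/4
F^(4)(0) = 433/16
F^(5)(0) = -2165/16
Then c_k = F^(k)(0)/k! gives each Taylor coefficient.

-433*s^5/384 + 433*s^4/384 - 9*s^3/8 + 9*s^2/8 - s + 1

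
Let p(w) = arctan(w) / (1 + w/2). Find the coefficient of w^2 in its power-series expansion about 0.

Multiply the two series term by term and collect like powers.
p(0) = 0
p′(0) = 1
p′′(0) = -1
Dividing each by k! gives the coefficients c_0, ..., c_2.

-1/2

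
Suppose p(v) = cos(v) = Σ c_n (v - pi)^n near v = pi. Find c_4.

Compute the successive derivatives at the expansion point and divide by k!.
p(pi) = -1
p′(pi) = 0
p′′(pi) = 1
p′′′(pi) = 0
p^(4)(pi) = -1

-1/24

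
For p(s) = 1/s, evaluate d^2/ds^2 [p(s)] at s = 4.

1/32

The coefficient of (s - 4)^2 in the expansion is 1/64, so p′′(4) = 2! * (1/64) = 1/32.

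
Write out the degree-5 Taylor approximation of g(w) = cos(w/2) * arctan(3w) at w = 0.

31829*w^5/640 - 75*w^3/8 + 3*w

Expand each factor separately, then convolve coefficients.
[w^0] = 0;  [w^1] = 3;  [w^2] = 0;  [w^3] = -75/8;  [w^4] = 0;  [w^5] = 31829/640.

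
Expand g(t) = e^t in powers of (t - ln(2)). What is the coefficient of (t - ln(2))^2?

1

Differentiate repeatedly and evaluate at the center.
So c_2 = g′′(ln(2))/2! = 1.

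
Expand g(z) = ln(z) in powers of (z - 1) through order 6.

[(z - 1)^0] = 0;  [(z - 1)^1] = 1;  [(z - 1)^2] = -1/2;  [(z - 1)^3] = 1/3;  [(z - 1)^4] = -1/4;  [(z - 1)^5] = 1/5;  [(z - 1)^6] = -1/6.

-(z - 1)^6/6 + (z - 1)^5/5 - (z - 1)^4/4 + (z - 1)^3/3 - (z - 1)^2/2 + (z - 1)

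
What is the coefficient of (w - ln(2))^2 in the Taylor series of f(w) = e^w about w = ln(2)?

1

Use the known series and substitute for the argument.
f(ln(2)) = 2
f′(ln(2)) = 2
f′′(ln(2)) = 2
So c_2 = f′′(ln(2))/2! = 1.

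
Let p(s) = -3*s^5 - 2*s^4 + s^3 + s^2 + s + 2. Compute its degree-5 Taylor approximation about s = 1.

-3*(s - 1)^5 - 17*(s - 1)^4 - 37*(s - 1)^3 - 38*(s - 1)^2 - 17*(s - 1)

p(1) = 0
p′(1) = -17
p′′(1) = -76
p′′′(1) = -222
p^(4)(1) = -408
p^(5)(1) = -360
The Taylor polynomial is Σ p^(k)(1)/k! · (s - 1)^k.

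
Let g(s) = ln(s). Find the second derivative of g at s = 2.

-1/4

Differentiate repeatedly and evaluate at the center.
The coefficient of (s - 2)^2 in the expansion is -1/8, so g′′(2) = 2! * (-1/8) = -1/4.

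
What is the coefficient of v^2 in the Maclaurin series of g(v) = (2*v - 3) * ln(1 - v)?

-1/2

Multiply each power in the prefactor through the base expansion.
[v^0] = 0;  [v^1] = 3;  [v^2] = -1/2.
So c_2 = g′′(0)/2! = -1/2.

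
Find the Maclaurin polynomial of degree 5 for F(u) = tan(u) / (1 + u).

22*u^5/15 - 4*u^4/3 + 4*u^3/3 - u^2 + u

Expand each factor separately, then convolve coefficients.
F(0) = 0
F′(0) = 1
F′′(0) = -2
F′′′(0) = 8
F^(4)(0) = -32
F^(5)(0) = 176
Then c_k = F^(k)(0)/k! gives each Taylor coefficient.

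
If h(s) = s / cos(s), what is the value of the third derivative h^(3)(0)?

Invert the denominator's series and multiply.
From the series, [s^3] h = 1/2; multiply by 3! = 6 to get 3.

3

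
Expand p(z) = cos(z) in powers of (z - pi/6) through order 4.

sqrt(3)*(z - pi/6)^4/48 + (z - pi/6)^3/12 - sqrt(3)*(z - pi/6)^2/4 - (z - pi/6)/2 + sqrt(3)/2

Use the known series and substitute for the argument.
p(pi/6) = sqrt(3)/2
p′(pi/6) = -1/2
p′′(pi/6) = -sqrt(3)/2
p′′′(pi/6) = 1/2
p^(4)(pi/6) = sqrt(3)/2
Then c_k = p^(k)(pi/6)/k! gives each Taylor coefficient.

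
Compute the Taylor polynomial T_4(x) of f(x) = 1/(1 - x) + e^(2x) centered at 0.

Combine the two series term by term.
[x^0] = 2;  [x^1] = 3;  [x^2] = 3;  [x^3] = 7/3;  [x^4] = 5/3.

5*x^4/3 + 7*x^3/3 + 3*x^2 + 3*x + 2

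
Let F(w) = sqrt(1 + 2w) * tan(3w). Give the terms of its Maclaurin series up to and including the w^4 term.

21*w^4/2 + 15*w^3/2 + 3*w^2 + 3*w

Expand each factor separately, then convolve coefficients.
[w^0] = 0;  [w^1] = 3;  [w^2] = 3;  [w^3] = 15/2;  [w^4] = 21/2.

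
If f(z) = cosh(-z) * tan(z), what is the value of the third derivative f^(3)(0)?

5

Write out both Maclaurin series and multiply, keeping only the needed powers.
From the series, [z^3] f = 5/6; multiply by 3! = 6 to get 5.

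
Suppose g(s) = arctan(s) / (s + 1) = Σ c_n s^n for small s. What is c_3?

Use 1/(1 - r) = Σ r^k on the denominator, then take the Cauchy product.
[s^0] = 0;  [s^1] = 1;  [s^2] = -1;  [s^3] = 2/3.

2/3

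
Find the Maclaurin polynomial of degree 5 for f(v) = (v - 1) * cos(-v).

v^5/24 - v^4/24 - v^3/2 + v^2/2 + v - 1

Multiply each power in the prefactor through the base expansion.
f(0) = -1
f′(0) = 1
f′′(0) = 1
f′′′(0) = -3
f^(4)(0) = -1
f^(5)(0) = 5
Then c_k = f^(k)(0)/k! gives each Taylor coefficient.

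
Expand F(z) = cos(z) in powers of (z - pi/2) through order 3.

(z - pi/2)^3/6 - (z - pi/2)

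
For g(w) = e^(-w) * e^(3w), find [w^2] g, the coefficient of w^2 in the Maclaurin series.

2

Expand each factor separately, then convolve coefficients.
g(0) = 1
g′(0) = 2
g′′(0) = 4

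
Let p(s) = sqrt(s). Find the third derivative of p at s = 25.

From the series, [(s - 25)^3] p = 1/50000; multiply by 3! = 6 to get 3/25000.

3/25000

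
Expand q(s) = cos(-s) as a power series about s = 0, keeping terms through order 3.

1 - s^2/2

Compute the successive derivatives at the expansion point and divide by k!.
q(0) = 1
q′(0) = 0
q′′(0) = -1
q′′′(0) = 0
The Taylor polynomial is Σ q^(k)(0)/k! · s^k.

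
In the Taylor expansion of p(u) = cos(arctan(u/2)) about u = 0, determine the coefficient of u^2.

-1/8

Plug the Maclaurin series of the inner function into that of the outer and collect terms.
p(0) = 1
p′(0) = 0
p′′(0) = -1/4
So c_2 = p′′(0)/2! = -1/8.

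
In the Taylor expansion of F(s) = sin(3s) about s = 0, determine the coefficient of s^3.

Compute the successive derivatives at the expansion point and divide by k!.
F(0) = 0
F′(0) = 3
F′′(0) = 0
F′′′(0) = -27
So c_3 = F′′′(0)/3! = -9/2.

-9/2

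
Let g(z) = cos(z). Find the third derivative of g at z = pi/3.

Compute the successive derivatives at the expansion point and divide by k!.
From the series, [(z - pi/3)^3] g = sqrt(3)/12; multiply by 3! = 6 to get sqrt(3)/2.

sqrt(3)/2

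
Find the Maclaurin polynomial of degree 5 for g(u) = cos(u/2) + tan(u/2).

Expand each term separately and add.
g(0) = 1
g′(0) = 1/2
g′′(0) = -1/4
g′′′(0) = 1/4
g^(4)(0) = 1/16
g^(5)(0) = 1/2

u^5/240 + u^4/384 + u^3/24 - u^2/8 + u/2 + 1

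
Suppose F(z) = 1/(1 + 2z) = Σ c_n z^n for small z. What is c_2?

4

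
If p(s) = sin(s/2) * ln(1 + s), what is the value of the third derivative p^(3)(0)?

-3/2

Write out both Maclaurin series and multiply, keeping only the needed powers.
From the series, [s^3] p = -1/4; multiply by 3! = 6 to get -3/2.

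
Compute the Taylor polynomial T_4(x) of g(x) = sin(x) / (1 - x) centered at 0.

5*x^4/6 + 5*x^3/6 + x^2 + x

Multiply the two series term by term and collect like powers.
[x^0] = 0;  [x^1] = 1;  [x^2] = 1;  [x^3] = 5/6;  [x^4] = 5/6.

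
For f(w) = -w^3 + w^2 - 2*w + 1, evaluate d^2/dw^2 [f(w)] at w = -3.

20

The coefficient of (w + 3)^2 in the expansion is 10, so f′′(-3) = 2! * (10) = 20.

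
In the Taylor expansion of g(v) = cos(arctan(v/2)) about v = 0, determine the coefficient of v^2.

-1/8

Substitute the inner expansion into the outer series and collect powers.
g(0) = 1
g′(0) = 0
g′′(0) = -1/4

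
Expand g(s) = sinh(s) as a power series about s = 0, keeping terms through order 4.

s^3/6 + s

g(0) = 0
g′(0) = 1
g′′(0) = 0
g′′′(0) = 1
g^(4)(0) = 0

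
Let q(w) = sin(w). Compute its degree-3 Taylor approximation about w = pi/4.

q(pi/4) = sqrt(2)/2
q′(pi/4) = sqrt(2)/2
q′′(pi/4) = -sqrt(2)/2
q′′′(pi/4) = -sqrt(2)/2

-sqrt(2)*(w - pi/4)^3/12 - sqrt(2)*(w - pi/4)^2/4 + sqrt(2)*(w - pi/4)/2 + sqrt(2)/2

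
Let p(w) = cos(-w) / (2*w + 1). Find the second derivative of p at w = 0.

7

Expand 1/(denominator) as a geometric series and multiply by the numerator's series.
The coefficient of w^2 in the expansion is 7/2, so p′′(0) = 2! * (7/2) = 7.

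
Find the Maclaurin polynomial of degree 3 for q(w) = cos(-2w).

Apply the Taylor formula c_k = f^(k)(a)/k!.

1 - 2*w^2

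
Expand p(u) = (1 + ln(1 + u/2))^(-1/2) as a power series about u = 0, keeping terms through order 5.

-2243*u^5/40960 + 155*u^4/2048 - 41*u^3/384 + 5*u^2/32 - u/4 + 1

Substitute the inner expansion into the outer series and collect powers.
[u^0] = 1;  [u^1] = -1/4;  [u^2] = 5/32;  [u^3] = -41/384;  [u^4] = 155/2048;  [u^5] = -2243/40960.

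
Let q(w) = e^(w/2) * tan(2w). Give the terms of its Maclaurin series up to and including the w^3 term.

35*w^3/12 + w^2 + 2*w

Expand each factor separately, then convolve coefficients.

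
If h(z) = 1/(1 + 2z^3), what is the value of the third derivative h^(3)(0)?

The coefficient of z^3 in the expansion is -2, so h′′′(0) = 3! * (-2) = -12.

-12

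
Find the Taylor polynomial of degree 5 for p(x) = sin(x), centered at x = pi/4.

sqrt(2)*(x - pi/4)^5/240 + sqrt(2)*(x - pi/4)^4/48 - sqrt(2)*(x - pi/4)^3/12 - sqrt(2)*(x - pi/4)^2/4 + sqrt(2)*(x - pi/4)/2 + sqrt(2)/2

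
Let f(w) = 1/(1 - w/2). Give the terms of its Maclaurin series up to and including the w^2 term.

[w^0] = 1;  [w^1] = 1/2;  [w^2] = 1/4.

w^2/4 + w/2 + 1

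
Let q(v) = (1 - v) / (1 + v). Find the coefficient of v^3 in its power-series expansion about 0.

Shift and add copies of the series according to the polynomial's terms.
q(0) = 1
q′(0) = -2
q′′(0) = 4
q′′′(0) = -12
Dividing each by k! gives the coefficients c_0, ..., c_3.

-2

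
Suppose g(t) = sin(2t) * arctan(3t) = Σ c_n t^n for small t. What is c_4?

Write out both Maclaurin series and multiply, keeping only the needed powers.
g(0) = 0
g′(0) = 0
g′′(0) = 12
g′′′(0) = 0
g^(4)(0) = -528
So c_4 = g^(4)(0)/4! = -22.

-22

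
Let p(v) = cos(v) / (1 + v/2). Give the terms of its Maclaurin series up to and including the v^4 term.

-v^4/48 + v^3/8 - v^2/4 - v/2 + 1

Take the Cauchy product of the two expansions.
[v^0] = 1;  [v^1] = -1/2;  [v^2] = -1/4;  [v^3] = 1/8;  [v^4] = -1/48.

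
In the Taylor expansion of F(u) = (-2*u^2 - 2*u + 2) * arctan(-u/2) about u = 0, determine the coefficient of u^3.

13/12

Distribute the polynomial across the series and collect like powers.
F(0) = 0
F′(0) = -1
F′′(0) = 2
F′′′(0) = 13/2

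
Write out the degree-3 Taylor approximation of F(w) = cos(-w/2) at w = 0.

1 - w^2/8

[w^0] = 1;  [w^1] = 0;  [w^2] = -1/8;  [w^3] = 0.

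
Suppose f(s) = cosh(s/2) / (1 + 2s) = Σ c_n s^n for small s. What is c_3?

-33/4

Multiply the two series term by term and collect like powers.
f(0) = 1
f′(0) = -2
f′′(0) = 33/4
f′′′(0) = -99/2
The Taylor polynomial is Σ f^(k)(0)/k! · s^k.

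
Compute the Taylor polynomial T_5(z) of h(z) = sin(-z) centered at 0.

-z^5/120 + z^3/6 - z

[z^0] = 0;  [z^1] = -1;  [z^2] = 0;  [z^3] = 1/6;  [z^4] = 0;  [z^5] = -1/120.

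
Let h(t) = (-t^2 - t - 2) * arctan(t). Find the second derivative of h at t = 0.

-2

Shift and add copies of the series according to the polynomial's terms.
From the series, [t^2] h = -1; multiply by 2! = 2 to get -2.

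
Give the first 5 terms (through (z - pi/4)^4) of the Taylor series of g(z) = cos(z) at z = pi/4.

sqrt(2)*(z - pi/4)^4/48 + sqrt(2)*(z - pi/4)^3/12 - sqrt(2)*(z - pi/4)^2/4 - sqrt(2)*(z - pi/4)/2 + sqrt(2)/2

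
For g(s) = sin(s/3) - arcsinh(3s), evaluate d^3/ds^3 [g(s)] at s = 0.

Combine the two series term by term.
The coefficient of s^3 in the expansion is 364/81, so g′′′(0) = 3! * (364/81) = 728/27.

728/27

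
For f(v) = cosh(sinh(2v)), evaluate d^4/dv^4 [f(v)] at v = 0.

80

Plug the Maclaurin series of the inner function into that of the outer and collect terms.
The coefficient of v^4 in the expansion is 10/3, so f^(4)(0) = 4! * (10/3) = 80.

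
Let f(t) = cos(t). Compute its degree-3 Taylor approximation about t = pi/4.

sqrt(2)*(t - pi/4)^3/12 - sqrt(2)*(t - pi/4)^2/4 - sqrt(2)*(t - pi/4)/2 + sqrt(2)/2

Apply the Taylor formula c_k = f^(k)(a)/k!.
f(pi/4) = sqrt(2)/2
f′(pi/4) = -sqrt(2)/2
f′′(pi/4) = -sqrt(2)/2
f′′′(pi/4) = sqrt(2)/2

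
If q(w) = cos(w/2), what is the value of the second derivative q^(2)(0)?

-1/4

The coefficient of w^2 in the expansion is -1/8, so q′′(0) = 2! * (-1/8) = -1/4.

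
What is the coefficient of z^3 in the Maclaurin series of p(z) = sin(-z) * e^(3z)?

-13/3

Take the Cauchy product of the two expansions.
[z^0] = 0;  [z^1] = -1;  [z^2] = -3;  [z^3] = -13/3.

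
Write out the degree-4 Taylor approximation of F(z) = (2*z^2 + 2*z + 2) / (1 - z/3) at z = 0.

Distribute the polynomial across the series and collect like powers.
F(0) = 2
F′(0) = 8/3
F′′(0) = 52/9
F′′′(0) = 52/9
F^(4)(0) = 208/27
Dividing each by k! gives the coefficients c_0, ..., c_4.

26*z^4/81 + 26*z^3/27 + 26*z^2/9 + 8*z/3 + 2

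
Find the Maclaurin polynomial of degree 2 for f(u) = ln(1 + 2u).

-2*u^2 + 2*u

Differentiate repeatedly and evaluate at the center.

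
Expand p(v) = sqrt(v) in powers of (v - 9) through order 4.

p(9) = 3
p′(9) = 1/6
p′′(9) = -1/108
p′′′(9) = 1/648
p^(4)(9) = -5/11664

-5*(v - 9)^4/279936 + (v - 9)^3/3888 - (v - 9)^2/216 + (v - 9)/6 + 3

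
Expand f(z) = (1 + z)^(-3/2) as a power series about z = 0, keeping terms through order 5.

-693*z^5/256 + 315*z^4/128 - 35*z^3/16 + 15*z^2/8 - 3*z/2 + 1

Compute the successive derivatives at the expansion point and divide by k!.
f(0) = 1
f′(0) = -3/2
f′′(0) = 15/4
f′′′(0) = -105/8
f^(4)(0) = 945/16
f^(5)(0) = -10395/32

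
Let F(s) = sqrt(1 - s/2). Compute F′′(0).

Apply the Taylor formula c_k = f^(k)(a)/k!.
The coefficient of s^2 in the expansion is -1/32, so F′′(0) = 2! * (-1/32) = -1/16.

-1/16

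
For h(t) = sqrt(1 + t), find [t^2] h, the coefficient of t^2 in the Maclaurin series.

h(0) = 1
h′(0) = 1/2
h′′(0) = -1/4
So c_2 = h′′(0)/2! = -1/8.

-1/8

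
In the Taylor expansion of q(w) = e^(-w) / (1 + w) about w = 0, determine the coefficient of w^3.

-8/3

Expand each factor separately, then convolve coefficients.
q(0) = 1
q′(0) = -2
q′′(0) = 5
q′′′(0) = -16
So c_3 = q′′′(0)/3! = -8/3.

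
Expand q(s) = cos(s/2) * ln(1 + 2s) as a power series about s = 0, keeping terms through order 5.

1943*s^5/320 - 15*s^4/4 + 29*s^3/12 - 2*s^2 + 2*s

Take the Cauchy product of the two expansions.
q(0) = 0
q′(0) = 2
q′′(0) = -4
q′′′(0) = 29/2
q^(4)(0) = -90
q^(5)(0) = 5829/8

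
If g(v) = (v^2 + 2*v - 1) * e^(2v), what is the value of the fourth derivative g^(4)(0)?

Multiply each power in the prefactor through the base expansion.
From the series, [v^4] g = 4; multiply by 4! = 24 to get 96.

96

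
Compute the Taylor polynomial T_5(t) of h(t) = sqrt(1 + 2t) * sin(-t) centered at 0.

Multiply the two series term by term and collect like powers.

8*t^5/15 - t^4/3 + 2*t^3/3 - t^2 - t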